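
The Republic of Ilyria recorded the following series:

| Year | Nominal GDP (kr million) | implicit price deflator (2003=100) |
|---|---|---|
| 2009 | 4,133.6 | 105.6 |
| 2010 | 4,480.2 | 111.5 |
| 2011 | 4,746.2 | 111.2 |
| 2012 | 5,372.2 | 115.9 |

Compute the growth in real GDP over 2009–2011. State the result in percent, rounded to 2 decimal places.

9.04%

Real GDP 2009 = 4133.6/1.056 = 3914.39.
Real GDP 2011 = 4746.2/1.112 = 4268.17.
Change = 4268.17/3914.39 − 1 = 0.0904.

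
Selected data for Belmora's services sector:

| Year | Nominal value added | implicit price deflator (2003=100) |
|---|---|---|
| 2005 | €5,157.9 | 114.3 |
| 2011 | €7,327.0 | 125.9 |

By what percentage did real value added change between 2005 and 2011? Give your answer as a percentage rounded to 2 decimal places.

28.97%

Deflate each year: 2005 → 5157.9/1.143 = 4512.60; 2011 → 7327.0/1.259 = 5819.70.
So real value added changed by 5819.70/4512.60 − 1 = 0.2897, i.e. 28.97%.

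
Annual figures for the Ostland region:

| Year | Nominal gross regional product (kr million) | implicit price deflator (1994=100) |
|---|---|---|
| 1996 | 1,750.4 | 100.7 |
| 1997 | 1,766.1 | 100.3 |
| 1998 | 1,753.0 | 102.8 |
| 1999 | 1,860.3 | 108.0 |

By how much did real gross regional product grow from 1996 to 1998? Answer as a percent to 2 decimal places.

Real gross regional product 1996 = 1750.4/1.007 = 1738.23.
Real gross regional product 1998 = 1753.0/1.028 = 1705.25.
Change = 1705.25/1738.23 − 1 = -0.0190.

-1.90%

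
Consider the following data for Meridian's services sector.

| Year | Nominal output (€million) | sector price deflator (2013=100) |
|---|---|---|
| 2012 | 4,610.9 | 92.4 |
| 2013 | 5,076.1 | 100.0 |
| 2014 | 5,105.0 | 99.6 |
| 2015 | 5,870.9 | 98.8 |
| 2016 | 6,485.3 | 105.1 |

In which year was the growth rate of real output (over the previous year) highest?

2015

2013: real = 5076.1/1.000 = 5076.10; growth vs 2012 (4990.15) = 1.72%.
2014: real = 5105.0/0.996 = 5125.50; growth vs 2013 (5076.10) = 0.97%.
2015: real = 5870.9/0.988 = 5942.21; growth vs 2014 (5125.50) = 15.93%.
2016: real = 6485.3/1.051 = 6170.60; growth vs 2015 (5942.21) = 3.84%.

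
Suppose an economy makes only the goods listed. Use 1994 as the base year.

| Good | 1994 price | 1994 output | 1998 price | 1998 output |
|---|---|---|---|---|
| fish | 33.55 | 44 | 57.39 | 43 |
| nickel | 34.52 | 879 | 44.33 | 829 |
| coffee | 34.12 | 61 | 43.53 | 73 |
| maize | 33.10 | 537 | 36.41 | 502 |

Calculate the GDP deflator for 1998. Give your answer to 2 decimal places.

Nominal GDP 1998 = 57.39·43 + 44.33·829 + 43.53·73 + 36.41·502 = 60672.85.
Real GDP 1998 (at 1994 prices) = 33.55·43 + 34.52·829 + 34.12·73 + 33.10·502 = 49166.69.
Deflator = Nominal/Real × 100 = 60672.85/49166.69 × 100 = 123.402.

123.40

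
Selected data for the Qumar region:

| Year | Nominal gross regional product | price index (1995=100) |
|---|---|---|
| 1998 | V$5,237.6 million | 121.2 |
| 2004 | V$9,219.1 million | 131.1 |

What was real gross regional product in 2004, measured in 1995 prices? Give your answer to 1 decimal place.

Real gross regional product = Nominal / (price index/100) = 9219.1 / 1.311 = 7032.11.

V$7,032.1 million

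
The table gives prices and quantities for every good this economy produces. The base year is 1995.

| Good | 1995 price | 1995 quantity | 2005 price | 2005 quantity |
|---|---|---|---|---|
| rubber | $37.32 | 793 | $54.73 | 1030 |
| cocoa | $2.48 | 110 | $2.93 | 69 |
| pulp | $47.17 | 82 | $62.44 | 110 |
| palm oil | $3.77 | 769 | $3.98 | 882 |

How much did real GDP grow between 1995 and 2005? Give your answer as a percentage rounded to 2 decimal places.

Real GDP 1995 = Nominal GDP 1995 = 37.32·793 + 2.48·110 + 47.17·82 + 3.77·769 = 36634.63.
Real GDP 2005 (at 1995 prices) = 37.32·1030 + 2.48·69 + 47.17·110 + 3.77·882 = 47124.56.
Real growth = 47124.56/36634.63 − 1 = 0.2863.

28.63%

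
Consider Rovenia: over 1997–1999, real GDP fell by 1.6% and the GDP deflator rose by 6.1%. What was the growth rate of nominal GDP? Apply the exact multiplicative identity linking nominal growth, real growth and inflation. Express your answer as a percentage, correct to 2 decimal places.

(1 + g_nom) = (1 + g_real)(1 + π) = 0.9840 × 1.0610 = 1.04402.

4.40%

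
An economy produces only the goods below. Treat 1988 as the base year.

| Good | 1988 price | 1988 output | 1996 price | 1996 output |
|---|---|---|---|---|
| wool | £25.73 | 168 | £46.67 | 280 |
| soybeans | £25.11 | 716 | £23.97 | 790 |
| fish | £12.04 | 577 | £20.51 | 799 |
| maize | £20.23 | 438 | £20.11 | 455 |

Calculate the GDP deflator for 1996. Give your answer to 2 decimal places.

Nominal GDP 1996 = 46.67·280 + 23.97·790 + 20.51·799 + 20.11·455 = 57541.44.
Real GDP 1996 (at 1988 prices) = 25.73·280 + 25.11·790 + 12.04·799 + 20.23·455 = 45865.91.
Deflator = Nominal/Real × 100 = 57541.44/45865.91 × 100 = 125.456.

125.46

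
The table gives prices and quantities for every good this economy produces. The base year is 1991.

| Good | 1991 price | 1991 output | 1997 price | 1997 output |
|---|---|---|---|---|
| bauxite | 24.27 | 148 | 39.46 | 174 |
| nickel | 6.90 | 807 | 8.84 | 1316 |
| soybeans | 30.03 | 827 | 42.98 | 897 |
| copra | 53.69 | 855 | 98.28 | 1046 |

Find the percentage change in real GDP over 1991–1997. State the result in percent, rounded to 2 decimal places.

Real GDP 1991 = Nominal GDP 1991 = 24.27·148 + 6.90·807 + 30.03·827 + 53.69·855 = 79900.02.
Real GDP 1997 (at 1991 prices) = 24.27·174 + 6.90·1316 + 30.03·897 + 53.69·1046 = 96400.03.
Real growth = 96400.03/79900.02 − 1 = 0.2065.

20.65%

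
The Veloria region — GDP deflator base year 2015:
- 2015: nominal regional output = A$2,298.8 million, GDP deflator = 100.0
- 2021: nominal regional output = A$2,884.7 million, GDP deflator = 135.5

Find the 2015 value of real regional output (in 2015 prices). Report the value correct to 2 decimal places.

Real regional output = Nominal / (GDP deflator/100) = 2298.8 / 1.000 = 2298.80.

A$2,298.80 million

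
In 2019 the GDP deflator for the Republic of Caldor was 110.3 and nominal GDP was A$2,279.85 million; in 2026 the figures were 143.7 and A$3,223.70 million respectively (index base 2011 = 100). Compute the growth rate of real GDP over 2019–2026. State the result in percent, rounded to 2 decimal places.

Real GDP 2019 = 2279.85 / 1.103 = 2066.95.
Real GDP 2026 = 3223.70 / 1.437 = 2243.35.
Real growth = 2243.35 / 2066.95 − 1 = 0.0853.

8.53%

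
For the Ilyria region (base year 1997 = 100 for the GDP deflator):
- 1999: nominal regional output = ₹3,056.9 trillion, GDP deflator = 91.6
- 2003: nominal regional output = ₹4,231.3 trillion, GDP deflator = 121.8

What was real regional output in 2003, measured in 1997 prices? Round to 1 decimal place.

₹3,474.0 trillion

Real regional output = Nominal / (GDP deflator/100) = 4231.3 / 1.218 = 3473.97.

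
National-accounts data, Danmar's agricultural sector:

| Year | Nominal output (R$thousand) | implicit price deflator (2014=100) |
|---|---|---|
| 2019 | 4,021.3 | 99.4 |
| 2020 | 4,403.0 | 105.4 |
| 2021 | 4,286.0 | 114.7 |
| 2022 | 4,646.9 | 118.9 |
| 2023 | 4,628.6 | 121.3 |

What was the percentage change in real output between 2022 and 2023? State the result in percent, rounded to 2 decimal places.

-2.36%

Real output 2022 = 4646.9/1.189 = 3908.24.
Real output 2023 = 4628.6/1.213 = 3815.83.
Change = 3815.83/3908.24 − 1 = -0.0236.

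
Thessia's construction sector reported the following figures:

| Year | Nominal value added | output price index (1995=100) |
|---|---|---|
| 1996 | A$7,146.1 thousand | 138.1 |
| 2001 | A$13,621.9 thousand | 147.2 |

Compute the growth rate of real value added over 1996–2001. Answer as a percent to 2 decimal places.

78.84%

Deflate each year: 1996 → 7146.1/1.381 = 5174.58; 2001 → 13621.9/1.472 = 9254.01.
So real value added changed by 9254.01/5174.58 − 1 = 0.7884, i.e. 78.84%.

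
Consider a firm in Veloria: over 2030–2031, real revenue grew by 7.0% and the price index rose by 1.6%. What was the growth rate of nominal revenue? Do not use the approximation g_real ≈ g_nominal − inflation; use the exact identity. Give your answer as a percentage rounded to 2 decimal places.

8.71%

(1 + g_nom) = (1 + g_real)(1 + π) = 1.0700 × 1.0160 = 1.08712.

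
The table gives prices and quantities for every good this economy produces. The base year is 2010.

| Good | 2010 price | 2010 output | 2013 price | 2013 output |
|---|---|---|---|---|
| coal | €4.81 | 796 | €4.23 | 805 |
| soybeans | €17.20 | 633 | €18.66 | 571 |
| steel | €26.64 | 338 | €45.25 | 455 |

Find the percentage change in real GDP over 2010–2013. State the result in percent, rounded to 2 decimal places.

8.83%

Real GDP 2010 = Nominal GDP 2010 = 4.81·796 + 17.20·633 + 26.64·338 = 23720.68.
Real GDP 2013 (at 2010 prices) = 4.81·805 + 17.20·571 + 26.64·455 = 25814.45.
Real growth = 25814.45/23720.68 − 1 = 0.0883.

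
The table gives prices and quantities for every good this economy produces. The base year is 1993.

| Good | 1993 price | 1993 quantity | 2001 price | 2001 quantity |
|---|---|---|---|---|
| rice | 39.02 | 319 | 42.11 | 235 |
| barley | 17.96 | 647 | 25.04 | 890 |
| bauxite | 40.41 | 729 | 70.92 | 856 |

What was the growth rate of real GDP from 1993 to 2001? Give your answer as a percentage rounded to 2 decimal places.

Real GDP 1993 = Nominal GDP 1993 = 39.02·319 + 17.96·647 + 40.41·729 = 53526.39.
Real GDP 2001 (at 1993 prices) = 39.02·235 + 17.96·890 + 40.41·856 = 59745.06.
Real growth = 59745.06/53526.39 − 1 = 0.1162.

11.62%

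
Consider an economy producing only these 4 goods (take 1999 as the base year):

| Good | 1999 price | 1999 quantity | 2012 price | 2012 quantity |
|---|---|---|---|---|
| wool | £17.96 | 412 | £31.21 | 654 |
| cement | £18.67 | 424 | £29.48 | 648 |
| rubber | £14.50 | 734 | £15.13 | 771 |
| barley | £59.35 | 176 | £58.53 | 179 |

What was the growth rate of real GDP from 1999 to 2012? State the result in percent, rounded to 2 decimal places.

Real GDP 1999 = Nominal GDP 1999 = 17.96·412 + 18.67·424 + 14.50·734 + 59.35·176 = 36404.20.
Real GDP 2012 (at 1999 prices) = 17.96·654 + 18.67·648 + 14.50·771 + 59.35·179 = 45647.15.
Real growth = 45647.15/36404.20 − 1 = 0.2539.

25.39%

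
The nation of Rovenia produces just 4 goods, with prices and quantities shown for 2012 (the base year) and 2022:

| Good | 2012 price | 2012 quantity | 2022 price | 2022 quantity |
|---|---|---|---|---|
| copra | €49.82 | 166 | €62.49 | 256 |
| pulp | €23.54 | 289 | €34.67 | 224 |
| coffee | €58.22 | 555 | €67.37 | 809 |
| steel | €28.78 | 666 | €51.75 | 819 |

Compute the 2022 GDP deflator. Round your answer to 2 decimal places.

136.02

Nominal GDP 2022 = 62.49·256 + 34.67·224 + 67.37·809 + 51.75·819 = 120649.10.
Real GDP 2022 (at 2012 prices) = 49.82·256 + 23.54·224 + 58.22·809 + 28.78·819 = 88697.68.
Deflator = Nominal/Real × 100 = 120649.10/88697.68 × 100 = 136.023.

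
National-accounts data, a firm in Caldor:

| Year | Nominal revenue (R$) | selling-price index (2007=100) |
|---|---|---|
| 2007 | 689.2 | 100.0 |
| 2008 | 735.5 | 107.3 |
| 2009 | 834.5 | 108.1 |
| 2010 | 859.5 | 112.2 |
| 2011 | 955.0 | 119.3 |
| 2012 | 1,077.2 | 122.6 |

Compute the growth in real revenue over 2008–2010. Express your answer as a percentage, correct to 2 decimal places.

Real revenue 2008 = 735.5/1.073 = 685.46.
Real revenue 2010 = 859.5/1.122 = 766.04.
Change = 766.04/685.46 − 1 = 0.1176.

11.76%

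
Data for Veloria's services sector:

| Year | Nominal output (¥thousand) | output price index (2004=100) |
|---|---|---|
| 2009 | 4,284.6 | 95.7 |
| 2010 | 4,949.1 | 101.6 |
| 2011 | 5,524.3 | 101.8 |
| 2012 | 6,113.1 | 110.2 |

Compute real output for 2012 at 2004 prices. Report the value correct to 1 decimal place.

Real output 2012 = 6113.1 / 1.102 = 5547.28.

¥5,547.3 thousand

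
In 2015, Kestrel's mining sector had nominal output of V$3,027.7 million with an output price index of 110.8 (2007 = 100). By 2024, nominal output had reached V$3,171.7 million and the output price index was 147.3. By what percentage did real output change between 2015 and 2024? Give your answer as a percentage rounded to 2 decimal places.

Real output 2015 = 3027.7 / 1.108 = 2732.58.
Real output 2024 = 3171.7 / 1.473 = 2153.22.
Real growth = 2153.22 / 2732.58 − 1 = -0.2120.

-21.20%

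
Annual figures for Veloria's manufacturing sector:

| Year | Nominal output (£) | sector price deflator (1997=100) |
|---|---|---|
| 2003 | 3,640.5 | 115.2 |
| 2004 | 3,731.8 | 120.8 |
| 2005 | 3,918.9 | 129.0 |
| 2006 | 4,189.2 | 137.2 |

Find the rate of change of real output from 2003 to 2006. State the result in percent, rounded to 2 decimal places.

-3.38%

Real output 2003 = 3640.5/1.152 = 3160.16.
Real output 2006 = 4189.2/1.372 = 3053.35.
Change = 3053.35/3160.16 − 1 = -0.0338.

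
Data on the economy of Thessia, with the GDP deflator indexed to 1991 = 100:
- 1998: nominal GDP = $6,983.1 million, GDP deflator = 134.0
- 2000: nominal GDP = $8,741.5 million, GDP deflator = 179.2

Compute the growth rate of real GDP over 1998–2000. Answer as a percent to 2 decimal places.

-6.39%

Real GDP 1998 = 6983.1 / 1.340 = 5211.27.
Real GDP 2000 = 8741.5 / 1.792 = 4878.07.
Real growth = 4878.07 / 5211.27 − 1 = -0.0639.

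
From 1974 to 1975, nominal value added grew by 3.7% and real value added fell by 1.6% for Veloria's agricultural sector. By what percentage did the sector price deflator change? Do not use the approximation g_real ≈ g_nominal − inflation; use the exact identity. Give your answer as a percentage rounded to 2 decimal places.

(1 + g_nom) = (1 + g_real)(1 + π), so π = 1.0370 / 0.9840 − 1 = 0.05386.

5.39%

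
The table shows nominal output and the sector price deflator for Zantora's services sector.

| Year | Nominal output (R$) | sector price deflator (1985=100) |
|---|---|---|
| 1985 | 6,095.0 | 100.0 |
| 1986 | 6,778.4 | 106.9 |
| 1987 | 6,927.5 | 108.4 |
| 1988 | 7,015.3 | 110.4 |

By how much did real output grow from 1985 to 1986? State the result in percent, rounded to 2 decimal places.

Real output 1985 = 6095.0/1.000 = 6095.00.
Real output 1986 = 6778.4/1.069 = 6340.88.
Change = 6340.88/6095.00 − 1 = 0.0403.

4.03%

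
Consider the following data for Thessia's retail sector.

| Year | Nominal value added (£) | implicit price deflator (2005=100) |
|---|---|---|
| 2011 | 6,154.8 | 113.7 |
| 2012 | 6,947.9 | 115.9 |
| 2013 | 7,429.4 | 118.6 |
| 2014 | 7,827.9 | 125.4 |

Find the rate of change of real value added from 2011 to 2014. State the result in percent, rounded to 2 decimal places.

15.32%

Real value added 2011 = 6154.8/1.137 = 5413.19.
Real value added 2014 = 7827.9/1.254 = 6242.34.
Change = 6242.34/5413.19 − 1 = 0.1532.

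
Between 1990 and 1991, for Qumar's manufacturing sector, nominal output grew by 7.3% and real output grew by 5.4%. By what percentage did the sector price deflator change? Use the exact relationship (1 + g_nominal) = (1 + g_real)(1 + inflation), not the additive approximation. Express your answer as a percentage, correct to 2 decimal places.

1.80%

(1 + g_nom) = (1 + g_real)(1 + π), so π = 1.0730 / 1.0540 − 1 = 0.01803.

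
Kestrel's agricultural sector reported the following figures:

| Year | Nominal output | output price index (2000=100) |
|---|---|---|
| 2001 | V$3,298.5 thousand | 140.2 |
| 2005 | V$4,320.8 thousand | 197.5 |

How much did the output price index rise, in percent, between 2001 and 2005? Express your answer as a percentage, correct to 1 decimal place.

40.9%

Price-level change = 197.5 / 140.2 − 1 = 0.4087.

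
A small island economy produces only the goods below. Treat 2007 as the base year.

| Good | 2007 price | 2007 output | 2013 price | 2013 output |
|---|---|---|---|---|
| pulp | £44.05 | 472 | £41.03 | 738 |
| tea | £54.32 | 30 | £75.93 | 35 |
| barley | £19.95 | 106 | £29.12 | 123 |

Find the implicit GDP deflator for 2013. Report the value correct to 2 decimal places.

Nominal GDP 2013 = 41.03·738 + 75.93·35 + 29.12·123 = 36519.45.
Real GDP 2013 (at 2007 prices) = 44.05·738 + 54.32·35 + 19.95·123 = 36863.95.
Deflator = Nominal/Real × 100 = 36519.45/36863.95 × 100 = 99.065.

99.07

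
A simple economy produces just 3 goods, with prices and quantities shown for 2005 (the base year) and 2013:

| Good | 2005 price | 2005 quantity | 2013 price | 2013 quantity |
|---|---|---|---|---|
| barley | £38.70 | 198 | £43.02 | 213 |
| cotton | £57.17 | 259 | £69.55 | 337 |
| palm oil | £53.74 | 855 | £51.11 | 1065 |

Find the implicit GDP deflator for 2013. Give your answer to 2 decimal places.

102.70

Nominal GDP 2013 = 43.02·213 + 69.55·337 + 51.11·1065 = 87033.76.
Real GDP 2013 (at 2005 prices) = 38.70·213 + 57.17·337 + 53.74·1065 = 84742.49.
Deflator = Nominal/Real × 100 = 87033.76/84742.49 × 100 = 102.704.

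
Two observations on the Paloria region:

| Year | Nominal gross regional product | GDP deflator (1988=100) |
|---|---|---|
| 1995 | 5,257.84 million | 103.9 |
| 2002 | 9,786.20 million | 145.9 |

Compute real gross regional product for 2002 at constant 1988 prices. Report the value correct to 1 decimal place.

6,707.5 million

Real gross regional product = Nominal / (GDP deflator/100) = 9786.20 / 1.459 = 6707.47.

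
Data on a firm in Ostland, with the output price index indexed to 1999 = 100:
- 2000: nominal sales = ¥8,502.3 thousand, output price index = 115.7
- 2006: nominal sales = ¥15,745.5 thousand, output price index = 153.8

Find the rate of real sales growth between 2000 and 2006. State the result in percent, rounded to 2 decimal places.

39.31%

Real sales 2000 = 8502.3 / 1.157 = 7348.57.
Real sales 2006 = 15745.5 / 1.538 = 10237.65.
Real growth = 10237.65 / 7348.57 − 1 = 0.3931.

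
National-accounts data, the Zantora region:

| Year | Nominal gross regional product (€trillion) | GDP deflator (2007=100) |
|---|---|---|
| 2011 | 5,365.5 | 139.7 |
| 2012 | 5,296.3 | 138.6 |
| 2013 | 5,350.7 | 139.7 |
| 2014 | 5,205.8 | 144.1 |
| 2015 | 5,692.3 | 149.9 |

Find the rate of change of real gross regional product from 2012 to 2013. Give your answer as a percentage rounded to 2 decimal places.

Real gross regional product 2012 = 5296.3/1.386 = 3821.28.
Real gross regional product 2013 = 5350.7/1.397 = 3830.14.
Change = 3830.14/3821.28 − 1 = 0.0023.

0.23%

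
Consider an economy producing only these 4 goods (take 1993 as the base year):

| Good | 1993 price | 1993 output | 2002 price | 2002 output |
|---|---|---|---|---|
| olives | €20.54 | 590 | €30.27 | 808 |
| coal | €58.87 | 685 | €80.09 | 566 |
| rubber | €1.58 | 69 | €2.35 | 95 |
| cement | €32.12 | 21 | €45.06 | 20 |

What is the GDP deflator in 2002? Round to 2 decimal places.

Nominal GDP 2002 = 30.27·808 + 80.09·566 + 2.35·95 + 45.06·20 = 70913.55.
Real GDP 2002 (at 1993 prices) = 20.54·808 + 58.87·566 + 1.58·95 + 32.12·20 = 50709.24.
Deflator = Nominal/Real × 100 = 70913.55/50709.24 × 100 = 139.843.

139.84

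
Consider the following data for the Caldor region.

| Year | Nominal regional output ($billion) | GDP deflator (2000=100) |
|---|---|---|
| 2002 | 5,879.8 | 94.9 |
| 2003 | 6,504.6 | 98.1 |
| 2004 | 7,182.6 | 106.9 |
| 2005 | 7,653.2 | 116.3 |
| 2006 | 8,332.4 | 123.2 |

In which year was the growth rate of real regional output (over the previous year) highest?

2003: real = 6504.6/0.981 = 6630.58; growth vs 2002 (6195.79) = 7.02%.
2004: real = 7182.6/1.069 = 6718.99; growth vs 2003 (6630.58) = 1.33%.
2005: real = 7653.2/1.163 = 6580.57; growth vs 2004 (6718.99) = -2.06%.
2006: real = 8332.4/1.232 = 6763.31; growth vs 2005 (6580.57) = 2.78%.

2003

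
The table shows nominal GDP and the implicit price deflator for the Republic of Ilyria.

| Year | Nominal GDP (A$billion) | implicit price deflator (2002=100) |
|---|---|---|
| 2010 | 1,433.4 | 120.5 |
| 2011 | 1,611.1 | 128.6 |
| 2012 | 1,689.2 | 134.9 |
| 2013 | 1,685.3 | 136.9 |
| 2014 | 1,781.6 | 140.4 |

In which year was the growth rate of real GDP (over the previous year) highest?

2011: real = 1611.1/1.286 = 1252.80; growth vs 2010 (1189.54) = 5.32%.
2012: real = 1689.2/1.349 = 1252.19; growth vs 2011 (1252.80) = -0.05%.
2013: real = 1685.3/1.369 = 1231.04; growth vs 2012 (1252.19) = -1.69%.
2014: real = 1781.6/1.404 = 1268.95; growth vs 2013 (1231.04) = 3.08%.

2011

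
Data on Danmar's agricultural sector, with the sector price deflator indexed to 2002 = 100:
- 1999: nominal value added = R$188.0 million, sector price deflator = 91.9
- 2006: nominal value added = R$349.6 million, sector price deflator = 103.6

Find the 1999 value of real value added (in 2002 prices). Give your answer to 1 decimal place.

Real value added = Nominal / (sector price deflator/100) = 188.0 / 0.919 = 204.57.

R$204.6 million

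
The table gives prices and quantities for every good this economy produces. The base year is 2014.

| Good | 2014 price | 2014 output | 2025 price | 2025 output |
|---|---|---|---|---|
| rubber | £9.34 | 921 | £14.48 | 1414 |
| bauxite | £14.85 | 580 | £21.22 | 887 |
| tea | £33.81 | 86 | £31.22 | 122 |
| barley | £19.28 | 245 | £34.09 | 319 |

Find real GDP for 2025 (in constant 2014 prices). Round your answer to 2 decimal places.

Real GDP 2025 = Σ (p_2014 × q_2025) = 9.34·1414 + 14.85·887 + 33.81·122 + 19.28·319 = 36653.85.

£36653.85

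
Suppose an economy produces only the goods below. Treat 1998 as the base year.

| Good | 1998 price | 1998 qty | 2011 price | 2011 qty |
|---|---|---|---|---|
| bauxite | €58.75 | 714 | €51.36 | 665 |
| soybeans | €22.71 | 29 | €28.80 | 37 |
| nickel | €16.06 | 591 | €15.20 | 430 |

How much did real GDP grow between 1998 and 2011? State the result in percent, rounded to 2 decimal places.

-10.14%

Real GDP 1998 = Nominal GDP 1998 = 58.75·714 + 22.71·29 + 16.06·591 = 52097.55.
Real GDP 2011 (at 1998 prices) = 58.75·665 + 22.71·37 + 16.06·430 = 46814.82.
Real growth = 46814.82/52097.55 − 1 = -0.1014.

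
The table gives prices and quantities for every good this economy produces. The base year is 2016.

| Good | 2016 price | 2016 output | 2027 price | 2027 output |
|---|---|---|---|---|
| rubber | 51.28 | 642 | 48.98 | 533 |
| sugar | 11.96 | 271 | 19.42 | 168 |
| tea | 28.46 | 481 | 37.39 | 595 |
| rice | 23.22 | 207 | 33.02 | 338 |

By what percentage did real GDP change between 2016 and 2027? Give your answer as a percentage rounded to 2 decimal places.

Real GDP 2016 = Nominal GDP 2016 = 51.28·642 + 11.96·271 + 28.46·481 + 23.22·207 = 54658.72.
Real GDP 2027 (at 2016 prices) = 51.28·533 + 11.96·168 + 28.46·595 + 23.22·338 = 54123.58.
Real growth = 54123.58/54658.72 − 1 = -0.0098.

-0.98%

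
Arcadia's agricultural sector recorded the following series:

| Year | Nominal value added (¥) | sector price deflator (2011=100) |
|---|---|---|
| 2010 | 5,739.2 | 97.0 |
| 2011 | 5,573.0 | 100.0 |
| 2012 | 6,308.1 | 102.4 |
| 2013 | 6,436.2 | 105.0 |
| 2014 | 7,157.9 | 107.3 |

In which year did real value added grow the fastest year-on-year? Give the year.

2012

2011: real = 5573.0/1.000 = 5573.00; growth vs 2010 (5916.70) = -5.81%.
2012: real = 6308.1/1.024 = 6160.25; growth vs 2011 (5573.00) = 10.54%.
2013: real = 6436.2/1.050 = 6129.71; growth vs 2012 (6160.25) = -0.50%.
2014: real = 7157.9/1.073 = 6670.92; growth vs 2013 (6129.71) = 8.83%.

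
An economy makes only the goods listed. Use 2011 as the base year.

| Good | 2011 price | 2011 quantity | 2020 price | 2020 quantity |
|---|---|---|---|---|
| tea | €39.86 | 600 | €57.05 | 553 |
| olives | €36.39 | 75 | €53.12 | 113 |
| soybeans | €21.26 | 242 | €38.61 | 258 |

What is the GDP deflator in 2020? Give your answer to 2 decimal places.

150.17

Nominal GDP 2020 = 57.05·553 + 53.12·113 + 38.61·258 = 47512.59.
Real GDP 2020 (at 2011 prices) = 39.86·553 + 36.39·113 + 21.26·258 = 31639.73.
Deflator = Nominal/Real × 100 = 47512.59/31639.73 × 100 = 150.167.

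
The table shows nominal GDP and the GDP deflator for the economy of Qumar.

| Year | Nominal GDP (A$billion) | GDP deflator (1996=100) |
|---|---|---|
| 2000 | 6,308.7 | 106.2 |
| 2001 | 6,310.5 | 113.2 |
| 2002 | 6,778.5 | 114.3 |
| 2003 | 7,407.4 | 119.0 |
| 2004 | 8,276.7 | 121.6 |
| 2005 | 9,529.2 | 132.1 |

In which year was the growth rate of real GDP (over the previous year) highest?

2001: real = 6310.5/1.132 = 5574.65; growth vs 2000 (5940.40) = -6.16%.
2002: real = 6778.5/1.143 = 5930.45; growth vs 2001 (5574.65) = 6.38%.
2003: real = 7407.4/1.190 = 6224.71; growth vs 2002 (5930.45) = 4.96%.
2004: real = 8276.7/1.216 = 6806.50; growth vs 2003 (6224.71) = 9.35%.
2005: real = 9529.2/1.321 = 7213.63; growth vs 2004 (6806.50) = 5.98%.

2004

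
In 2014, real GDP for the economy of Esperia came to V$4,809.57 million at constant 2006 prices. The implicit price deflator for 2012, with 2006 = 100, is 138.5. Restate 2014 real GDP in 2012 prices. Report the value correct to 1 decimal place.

V$6,661.3 million

Real GDP in 2012 prices = Real GDP in 2006 prices × (P_2012/P_2006) = 4809.57 × 1.385 = 6661.25.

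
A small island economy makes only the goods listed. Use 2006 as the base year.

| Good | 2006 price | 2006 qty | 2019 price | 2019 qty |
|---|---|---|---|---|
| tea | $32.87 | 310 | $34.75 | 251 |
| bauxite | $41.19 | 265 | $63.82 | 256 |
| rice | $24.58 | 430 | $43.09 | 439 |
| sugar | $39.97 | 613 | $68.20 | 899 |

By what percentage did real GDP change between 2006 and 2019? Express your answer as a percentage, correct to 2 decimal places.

16.63%

Real GDP 2006 = Nominal GDP 2006 = 32.87·310 + 41.19·265 + 24.58·430 + 39.97·613 = 56176.06.
Real GDP 2019 (at 2006 prices) = 32.87·251 + 41.19·256 + 24.58·439 + 39.97·899 = 65518.66.
Real growth = 65518.66/56176.06 − 1 = 0.1663.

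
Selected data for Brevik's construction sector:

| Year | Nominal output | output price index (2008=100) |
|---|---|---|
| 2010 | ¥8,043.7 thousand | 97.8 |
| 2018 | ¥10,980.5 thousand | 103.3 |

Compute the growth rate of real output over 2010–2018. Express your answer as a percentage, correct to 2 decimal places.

Deflate each year: 2010 → 8043.7/0.978 = 8224.64; 2018 → 10980.5/1.033 = 10629.72.
So real output changed by 10629.72/8224.64 − 1 = 0.2924, i.e. 29.24%.

29.24%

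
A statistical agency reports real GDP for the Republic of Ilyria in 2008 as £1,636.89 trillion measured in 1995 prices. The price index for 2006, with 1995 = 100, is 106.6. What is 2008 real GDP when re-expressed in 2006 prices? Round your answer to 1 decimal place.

£1,744.9 trillion

Real GDP in 2006 prices = Real GDP in 1995 prices × (P_2006/P_1995) = 1636.89 × 1.066 = 1744.92.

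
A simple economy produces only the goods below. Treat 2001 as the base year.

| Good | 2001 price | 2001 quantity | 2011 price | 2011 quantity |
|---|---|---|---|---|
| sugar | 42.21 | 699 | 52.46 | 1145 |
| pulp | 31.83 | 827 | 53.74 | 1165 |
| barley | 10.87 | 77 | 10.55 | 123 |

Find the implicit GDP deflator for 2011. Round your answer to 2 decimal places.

142.91

Nominal GDP 2011 = 52.46·1145 + 53.74·1165 + 10.55·123 = 123971.45.
Real GDP 2011 (at 2001 prices) = 42.21·1145 + 31.83·1165 + 10.87·123 = 86749.41.
Deflator = Nominal/Real × 100 = 123971.45/86749.41 × 100 = 142.908.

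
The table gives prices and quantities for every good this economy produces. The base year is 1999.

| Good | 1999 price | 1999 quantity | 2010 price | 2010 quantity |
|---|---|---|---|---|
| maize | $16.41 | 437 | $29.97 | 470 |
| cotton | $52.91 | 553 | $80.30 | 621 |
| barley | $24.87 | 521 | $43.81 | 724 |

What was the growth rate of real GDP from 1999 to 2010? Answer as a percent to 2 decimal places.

Real GDP 1999 = Nominal GDP 1999 = 16.41·437 + 52.91·553 + 24.87·521 = 49387.67.
Real GDP 2010 (at 1999 prices) = 16.41·470 + 52.91·621 + 24.87·724 = 58575.69.
Real growth = 58575.69/49387.67 − 1 = 0.1860.

18.60%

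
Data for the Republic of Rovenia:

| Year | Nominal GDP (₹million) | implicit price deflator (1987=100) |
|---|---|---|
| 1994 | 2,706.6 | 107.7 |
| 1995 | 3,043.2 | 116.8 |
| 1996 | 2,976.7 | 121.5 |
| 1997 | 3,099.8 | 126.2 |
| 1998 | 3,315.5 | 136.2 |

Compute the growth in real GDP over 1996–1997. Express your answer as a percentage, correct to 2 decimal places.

0.26%

Real GDP 1996 = 2976.7/1.215 = 2449.96.
Real GDP 1997 = 3099.8/1.262 = 2456.26.
Change = 2456.26/2449.96 − 1 = 0.0026.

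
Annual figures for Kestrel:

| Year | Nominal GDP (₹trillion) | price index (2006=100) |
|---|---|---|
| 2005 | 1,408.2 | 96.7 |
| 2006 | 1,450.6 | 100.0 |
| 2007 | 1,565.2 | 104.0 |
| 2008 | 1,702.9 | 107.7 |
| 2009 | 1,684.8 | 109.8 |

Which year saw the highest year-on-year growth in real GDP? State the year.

2006: real = 1450.6/1.000 = 1450.60; growth vs 2005 (1456.26) = -0.39%.
2007: real = 1565.2/1.040 = 1505.00; growth vs 2006 (1450.60) = 3.75%.
2008: real = 1702.9/1.077 = 1581.15; growth vs 2007 (1505.00) = 5.06%.
2009: real = 1684.8/1.098 = 1534.43; growth vs 2008 (1581.15) = -2.95%.

2008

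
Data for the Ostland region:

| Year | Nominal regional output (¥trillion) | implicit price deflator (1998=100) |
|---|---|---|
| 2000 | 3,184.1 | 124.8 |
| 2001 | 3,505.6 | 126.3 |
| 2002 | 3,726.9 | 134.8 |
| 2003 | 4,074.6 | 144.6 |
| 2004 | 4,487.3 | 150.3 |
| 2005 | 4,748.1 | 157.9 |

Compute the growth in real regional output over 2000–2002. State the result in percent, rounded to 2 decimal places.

Real regional output 2000 = 3184.1/1.248 = 2551.36.
Real regional output 2002 = 3726.9/1.348 = 2764.76.
Change = 2764.76/2551.36 − 1 = 0.0836.

8.36%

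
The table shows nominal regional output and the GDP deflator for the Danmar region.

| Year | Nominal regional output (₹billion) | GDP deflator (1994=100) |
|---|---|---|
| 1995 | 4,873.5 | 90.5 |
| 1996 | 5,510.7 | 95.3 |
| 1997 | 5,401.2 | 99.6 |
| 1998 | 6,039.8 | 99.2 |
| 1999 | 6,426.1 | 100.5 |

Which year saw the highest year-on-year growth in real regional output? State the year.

1996: real = 5510.7/0.953 = 5782.48; growth vs 1995 (5385.08) = 7.38%.
1997: real = 5401.2/0.996 = 5422.89; growth vs 1996 (5782.48) = -6.22%.
1998: real = 6039.8/0.992 = 6088.51; growth vs 1997 (5422.89) = 12.27%.
1999: real = 6426.1/1.005 = 6394.13; growth vs 1998 (6088.51) = 5.02%.

1998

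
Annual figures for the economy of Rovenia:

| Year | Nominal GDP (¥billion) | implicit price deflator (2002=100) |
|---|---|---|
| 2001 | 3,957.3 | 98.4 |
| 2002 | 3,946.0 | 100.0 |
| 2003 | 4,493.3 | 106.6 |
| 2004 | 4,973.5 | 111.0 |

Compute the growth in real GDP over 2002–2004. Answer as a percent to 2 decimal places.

Real GDP 2002 = 3946.0/1.000 = 3946.00.
Real GDP 2004 = 4973.5/1.110 = 4480.63.
Change = 4480.63/3946.00 − 1 = 0.1355.

13.55%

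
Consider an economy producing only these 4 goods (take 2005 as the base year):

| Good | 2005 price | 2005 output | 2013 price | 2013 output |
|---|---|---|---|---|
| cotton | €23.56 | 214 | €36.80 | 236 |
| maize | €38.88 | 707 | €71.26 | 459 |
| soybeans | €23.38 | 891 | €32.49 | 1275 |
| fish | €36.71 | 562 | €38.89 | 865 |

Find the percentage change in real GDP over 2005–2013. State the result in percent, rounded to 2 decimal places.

14.84%

Real GDP 2005 = Nominal GDP 2005 = 23.56·214 + 38.88·707 + 23.38·891 + 36.71·562 = 73992.60.
Real GDP 2013 (at 2005 prices) = 23.56·236 + 38.88·459 + 23.38·1275 + 36.71·865 = 84969.73.
Real growth = 84969.73/73992.60 − 1 = 0.1484.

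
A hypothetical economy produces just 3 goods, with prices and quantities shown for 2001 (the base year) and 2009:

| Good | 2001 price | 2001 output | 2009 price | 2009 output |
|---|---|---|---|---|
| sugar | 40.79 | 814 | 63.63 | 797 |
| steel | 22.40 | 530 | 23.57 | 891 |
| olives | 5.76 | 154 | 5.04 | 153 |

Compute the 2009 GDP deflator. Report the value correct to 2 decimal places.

135.87

Nominal GDP 2009 = 63.63·797 + 23.57·891 + 5.04·153 = 72485.10.
Real GDP 2009 (at 2001 prices) = 40.79·797 + 22.40·891 + 5.76·153 = 53349.31.
Deflator = Nominal/Real × 100 = 72485.10/53349.31 × 100 = 135.869.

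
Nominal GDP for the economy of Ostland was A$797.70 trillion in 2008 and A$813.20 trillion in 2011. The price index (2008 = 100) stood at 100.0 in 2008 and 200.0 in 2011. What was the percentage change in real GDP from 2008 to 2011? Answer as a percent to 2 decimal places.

-49.03%

Real GDP 2008 = 797.70 / 1.000 = 797.70.
Real GDP 2011 = 813.20 / 2.000 = 406.60.
Real growth = 406.60 / 797.70 − 1 = -0.4903.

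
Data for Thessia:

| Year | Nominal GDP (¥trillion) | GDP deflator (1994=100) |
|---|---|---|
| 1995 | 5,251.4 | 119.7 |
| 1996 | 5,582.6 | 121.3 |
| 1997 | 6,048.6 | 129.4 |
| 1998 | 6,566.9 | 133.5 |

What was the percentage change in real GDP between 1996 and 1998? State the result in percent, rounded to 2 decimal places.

6.88%

Real GDP 1996 = 5582.6/1.213 = 4602.31.
Real GDP 1998 = 6566.9/1.335 = 4919.03.
Change = 4919.03/4602.31 − 1 = 0.0688.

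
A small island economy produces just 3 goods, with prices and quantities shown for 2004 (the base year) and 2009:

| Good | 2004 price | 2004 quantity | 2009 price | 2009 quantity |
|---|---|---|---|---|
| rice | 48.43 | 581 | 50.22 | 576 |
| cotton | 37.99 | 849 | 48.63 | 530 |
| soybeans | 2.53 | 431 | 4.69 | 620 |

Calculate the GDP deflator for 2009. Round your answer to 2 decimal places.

116.15

Nominal GDP 2009 = 50.22·576 + 48.63·530 + 4.69·620 = 57608.42.
Real GDP 2009 (at 2004 prices) = 48.43·576 + 37.99·530 + 2.53·620 = 49598.98.
Deflator = Nominal/Real × 100 = 57608.42/49598.98 × 100 = 116.148.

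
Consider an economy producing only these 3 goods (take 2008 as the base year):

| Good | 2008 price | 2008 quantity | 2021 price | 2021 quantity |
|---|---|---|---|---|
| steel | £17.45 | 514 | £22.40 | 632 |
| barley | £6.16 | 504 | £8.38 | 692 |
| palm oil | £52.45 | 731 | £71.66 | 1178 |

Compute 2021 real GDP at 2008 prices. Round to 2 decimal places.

£77077.22

Real GDP 2021 = Σ (p_2008 × q_2021) = 17.45·632 + 6.16·692 + 52.45·1178 = 77077.22.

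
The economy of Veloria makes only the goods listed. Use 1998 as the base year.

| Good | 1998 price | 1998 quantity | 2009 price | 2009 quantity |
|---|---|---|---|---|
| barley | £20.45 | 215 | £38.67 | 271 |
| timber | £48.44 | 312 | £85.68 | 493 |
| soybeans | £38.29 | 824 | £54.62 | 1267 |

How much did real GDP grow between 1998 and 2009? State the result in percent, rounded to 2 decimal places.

52.63%

Real GDP 1998 = Nominal GDP 1998 = 20.45·215 + 48.44·312 + 38.29·824 = 51060.99.
Real GDP 2009 (at 1998 prices) = 20.45·271 + 48.44·493 + 38.29·1267 = 77936.30.
Real growth = 77936.30/51060.99 − 1 = 0.5263.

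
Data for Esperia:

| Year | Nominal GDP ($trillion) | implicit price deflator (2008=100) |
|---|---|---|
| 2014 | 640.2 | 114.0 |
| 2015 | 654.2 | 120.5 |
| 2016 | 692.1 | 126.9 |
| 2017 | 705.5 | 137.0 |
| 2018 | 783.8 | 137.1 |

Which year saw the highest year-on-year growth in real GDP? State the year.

2015: real = 654.2/1.205 = 542.90; growth vs 2014 (561.58) = -3.33%.
2016: real = 692.1/1.269 = 545.39; growth vs 2015 (542.90) = 0.46%.
2017: real = 705.5/1.370 = 514.96; growth vs 2016 (545.39) = -5.58%.
2018: real = 783.8/1.371 = 571.70; growth vs 2017 (514.96) = 11.02%.

2018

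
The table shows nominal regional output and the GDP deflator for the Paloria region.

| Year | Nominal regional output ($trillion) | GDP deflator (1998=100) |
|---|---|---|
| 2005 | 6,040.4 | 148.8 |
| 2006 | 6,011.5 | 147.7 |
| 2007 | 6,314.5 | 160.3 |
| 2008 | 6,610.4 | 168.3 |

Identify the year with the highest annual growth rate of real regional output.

2006: real = 6011.5/1.477 = 4070.07; growth vs 2005 (4059.41) = 0.26%.
2007: real = 6314.5/1.603 = 3939.18; growth vs 2006 (4070.07) = -3.22%.
2008: real = 6610.4/1.683 = 3927.75; growth vs 2007 (3939.18) = -0.29%.

2006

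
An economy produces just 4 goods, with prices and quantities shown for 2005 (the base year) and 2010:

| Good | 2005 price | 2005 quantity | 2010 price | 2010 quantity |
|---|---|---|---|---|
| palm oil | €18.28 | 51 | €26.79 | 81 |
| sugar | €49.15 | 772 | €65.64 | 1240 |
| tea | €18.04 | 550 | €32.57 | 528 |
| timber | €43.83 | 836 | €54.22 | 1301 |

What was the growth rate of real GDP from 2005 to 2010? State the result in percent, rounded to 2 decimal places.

50.95%

Real GDP 2005 = Nominal GDP 2005 = 18.28·51 + 49.15·772 + 18.04·550 + 43.83·836 = 85439.96.
Real GDP 2010 (at 2005 prices) = 18.28·81 + 49.15·1240 + 18.04·528 + 43.83·1301 = 128974.63.
Real growth = 128974.63/85439.96 − 1 = 0.5095.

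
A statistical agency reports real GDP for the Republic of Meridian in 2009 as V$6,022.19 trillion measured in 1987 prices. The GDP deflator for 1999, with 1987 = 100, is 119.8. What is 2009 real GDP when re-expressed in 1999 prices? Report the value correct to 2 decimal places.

V$7,214.58 trillion

Real GDP in 1999 prices = Real GDP in 1987 prices × (P_1999/P_1987) = 6022.19 × 1.198 = 7214.58.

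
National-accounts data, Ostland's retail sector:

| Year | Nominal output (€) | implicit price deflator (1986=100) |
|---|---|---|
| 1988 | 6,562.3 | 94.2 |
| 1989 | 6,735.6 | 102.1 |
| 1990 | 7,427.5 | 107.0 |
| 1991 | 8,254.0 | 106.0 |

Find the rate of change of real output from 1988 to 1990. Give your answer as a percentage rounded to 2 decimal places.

Real output 1988 = 6562.3/0.942 = 6966.35.
Real output 1990 = 7427.5/1.070 = 6941.59.
Change = 6941.59/6966.35 − 1 = -0.0036.

-0.36%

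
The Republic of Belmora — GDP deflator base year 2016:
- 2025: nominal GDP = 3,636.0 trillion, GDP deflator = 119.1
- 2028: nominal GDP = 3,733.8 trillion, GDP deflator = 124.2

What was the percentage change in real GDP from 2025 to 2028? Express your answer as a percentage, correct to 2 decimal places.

-1.53%

Real GDP 2025 = 3636.0 / 1.191 = 3052.90.
Real GDP 2028 = 3733.8 / 1.242 = 3006.28.
Real growth = 3006.28 / 3052.90 − 1 = -0.0153.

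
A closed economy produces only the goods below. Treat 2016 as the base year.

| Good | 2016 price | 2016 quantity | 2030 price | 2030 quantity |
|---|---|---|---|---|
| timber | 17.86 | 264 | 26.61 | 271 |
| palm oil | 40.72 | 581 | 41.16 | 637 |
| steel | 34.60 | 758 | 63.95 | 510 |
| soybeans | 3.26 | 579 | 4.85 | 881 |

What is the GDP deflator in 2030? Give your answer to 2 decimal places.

Nominal GDP 2030 = 26.61·271 + 41.16·637 + 63.95·510 + 4.85·881 = 70317.58.
Real GDP 2030 (at 2016 prices) = 17.86·271 + 40.72·637 + 34.60·510 + 3.26·881 = 51296.76.
Deflator = Nominal/Real × 100 = 70317.58/51296.76 × 100 = 137.080.

137.08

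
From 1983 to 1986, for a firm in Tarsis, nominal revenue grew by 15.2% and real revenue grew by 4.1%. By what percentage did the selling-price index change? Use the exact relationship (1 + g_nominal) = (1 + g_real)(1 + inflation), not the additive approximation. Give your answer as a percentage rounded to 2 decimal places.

10.66%

(1 + g_nom) = (1 + g_real)(1 + π), so π = 1.1520 / 1.0410 − 1 = 0.10663.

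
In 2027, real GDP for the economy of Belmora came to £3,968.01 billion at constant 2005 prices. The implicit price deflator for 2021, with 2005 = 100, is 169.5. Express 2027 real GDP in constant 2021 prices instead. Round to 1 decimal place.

£6,725.8 billion

Real GDP in 2021 prices = Real GDP in 2005 prices × (P_2021/P_2005) = 3968.01 × 1.695 = 6725.78.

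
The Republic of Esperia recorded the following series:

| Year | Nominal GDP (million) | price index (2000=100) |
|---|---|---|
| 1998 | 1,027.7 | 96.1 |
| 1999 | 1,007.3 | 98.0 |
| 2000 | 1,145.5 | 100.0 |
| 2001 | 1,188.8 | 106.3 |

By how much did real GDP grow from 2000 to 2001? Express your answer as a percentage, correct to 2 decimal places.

-2.37%

Real GDP 2000 = 1145.5/1.000 = 1145.50.
Real GDP 2001 = 1188.8/1.063 = 1118.34.
Change = 1118.34/1145.50 − 1 = -0.0237.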